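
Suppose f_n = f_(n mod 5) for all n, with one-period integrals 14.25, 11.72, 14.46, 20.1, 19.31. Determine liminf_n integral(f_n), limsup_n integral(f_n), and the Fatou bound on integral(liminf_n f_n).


The sequence (integral(f_n)) is periodic with period 5, repeating the values 14.25, 11.72, 14.46, 20.1, 19.31 indefinitely.
Step 1: For a periodic sequence, every tail (a_m, a_(m+1), ...) contains all 5 period values infinitely often.
Step 2: Hence inf of every tail = min of the period values = min(14.25, 11.72, 14.46, 20.1, 19.31) = 11.72.
        liminf_n integral(f_n) = sup over m of (inf of tail from m) = 11.72.
Step 3: Similarly sup of every tail = max of the period values = 20.1.
        limsup_n integral(f_n) = 20.1.
Step 4: Fatou's lemma: integral(liminf_n f_n) <= liminf_n integral(f_n) = 11.72.
        So the integral of the pointwise liminf is at most 11.72.


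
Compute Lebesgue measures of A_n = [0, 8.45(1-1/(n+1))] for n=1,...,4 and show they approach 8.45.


By continuity of measure from below: if A_n increases to A, then m(A_n) -> m(A).
Here A = [0, 8.45], so m(A) = 8.45
Step 1: a_1 = 8.45*(1 - 1/2) = 4.225, m(A_1) = 4.225
Step 2: a_2 = 8.45*(1 - 1/3) = 5.6333, m(A_2) = 5.6333
Step 3: a_3 = 8.45*(1 - 1/4) = 6.3375, m(A_3) = 6.3375
Step 4: a_4 = 8.45*(1 - 1/5) = 6.76, m(A_4) = 6.76
Limit: m(A_n) -> m([0,8.45]) = 8.45


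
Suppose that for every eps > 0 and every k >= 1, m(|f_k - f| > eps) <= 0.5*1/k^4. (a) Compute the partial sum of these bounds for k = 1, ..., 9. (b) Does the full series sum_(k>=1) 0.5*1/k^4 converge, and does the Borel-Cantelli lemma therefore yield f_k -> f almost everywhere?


Step 1: List the terms 0.5*1/k^4 for k = 1 to 9:
  k=1: 0.5
  k=2: 0.03125
  k=3: 0.006173
  k=4: 0.001953
  k=5: 8.000000e-04
  k=6: 3.858025e-04
  k=7: 2.082466e-04
  k=8: 1.220703e-04
  k=9: 7.620790e-05
Step 2: Partial sum = 0.5 + 0.03125 + 0.006173 + 0.001953 + 8.000000e-04 + 3.858025e-04 + 2.082466e-04 + 1.220703e-04 + 7.620790e-05
     = 0.540968
Step 3: The full series sum_(k>=1) 0.5*1/k^4 converges (p-series with p = 4 > 1; a constant multiple of a convergent series converges).
Step 4: Fix eps > 0. Since sum_k m(|f_k - f| > eps) < infinity, the Borel-Cantelli lemma gives
        m(limsup_k {|f_k - f| > eps}) = 0, i.e. for a.e. x, |f_k(x) - f(x)| <= eps for all large k.
        Applying this with eps = 1/j for j = 1, 2, ... and intersecting the countably many full-measure sets,
        for a.e. x we get limsup_k |f_k(x) - f(x)| <= 1/j for every j, hence f_k -> f almost everywhere.
Conclusion: series converges; Borel-Cantelli yields f_k -> f a.e.


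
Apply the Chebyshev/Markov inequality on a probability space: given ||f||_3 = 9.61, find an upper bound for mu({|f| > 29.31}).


Chebyshev/Markov inequality: mu(|f| > eps) <= (||f||_p / eps)^p
Step 1: ||f||_3 / eps = 9.61 / 29.31 = 0.327874
Step 2: Raise to power p = 3:
  (0.327874)^3 = 0.035247
Step 3: Therefore mu(|f| > 29.31) <= 0.035247


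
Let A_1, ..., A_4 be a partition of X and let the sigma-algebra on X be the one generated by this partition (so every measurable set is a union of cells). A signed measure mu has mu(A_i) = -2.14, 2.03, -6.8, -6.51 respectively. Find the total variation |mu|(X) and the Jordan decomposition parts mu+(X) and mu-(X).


Step 1: Every measurable set is a union of atoms (the cells / points), so a Hahn decomposition is
  obtained by grouping atoms by sign: P = union of atoms with mu > 0, N = union of the remaining atoms.
  Atoms in P (indices): 2;  atoms in N (indices): 1, 3, 4
  Positive values: 2.03
  Negative values: -2.14, -6.8, -6.51
Step 2: mu+(X) = mu(P) = sum of positive atom values = 2.03
Step 3: mu-(X) = -mu(N) = sum of |negative atom values| = 15.45
Step 4: |mu|(X) = mu+(X) + mu-(X) = 2.03 + 15.45 = 17.48


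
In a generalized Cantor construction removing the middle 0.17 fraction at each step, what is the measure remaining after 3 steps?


Step 1: At each step, fraction remaining = 1 - 0.17 = 0.83
Step 2: After 3 steps, measure = (0.83)^3
Step 3: Computing the power step by step:
  After step 1: 0.83
  After step 2: 0.6889
  After step 3: 0.571787
Result = 0.571787


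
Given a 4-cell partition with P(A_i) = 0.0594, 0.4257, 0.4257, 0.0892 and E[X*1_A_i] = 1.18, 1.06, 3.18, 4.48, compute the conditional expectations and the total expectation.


For each cell A_i: E[X|A_i] = E[X*1_A_i] / P(A_i)
Step 1: E[X|A_1] = 1.18 / 0.0594 = 19.86532
Step 2: E[X|A_2] = 1.06 / 0.4257 = 2.490016
Step 3: E[X|A_3] = 3.18 / 0.4257 = 7.470049
Step 4: E[X|A_4] = 4.48 / 0.0892 = 50.224215
Verification: E[X] = sum E[X*1_A_i] = 1.18 + 1.06 + 3.18 + 4.48 = 9.9


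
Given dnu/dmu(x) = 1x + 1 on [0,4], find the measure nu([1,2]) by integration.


nu(A) = integral_A (dnu/dmu) dmu = integral_1^2 (1x + 1) dx
Step 1: Antiderivative F(x) = (1/2)x^2 + 1x
Step 2: F(2) = (1/2)*2^2 + 1*2 = 2 + 2 = 4
Step 3: F(1) = (1/2)*1^2 + 1*1 = 0.5 + 1 = 1.5
Step 4: nu([1,2]) = F(2) - F(1) = 4 - 1.5 = 2.5


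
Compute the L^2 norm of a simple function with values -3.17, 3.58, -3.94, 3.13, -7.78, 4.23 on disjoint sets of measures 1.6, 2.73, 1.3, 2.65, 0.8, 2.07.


Step 1: Compute |f_i|^2 for each value:
  |-3.17|^2 = 10.0489
  |3.58|^2 = 12.8164
  |-3.94|^2 = 15.5236
  |3.13|^2 = 9.7969
  |-7.78|^2 = 60.5284
  |4.23|^2 = 17.8929
Step 2: Multiply by measures and sum:
  10.0489 * 1.6 = 16.07824
  12.8164 * 2.73 = 34.988772
  15.5236 * 1.3 = 20.18068
  9.7969 * 2.65 = 25.961785
  60.5284 * 0.8 = 48.42272
  17.8929 * 2.07 = 37.038303
Sum = 16.07824 + 34.988772 + 20.18068 + 25.961785 + 48.42272 + 37.038303 = 182.6705
Step 3: Take the p-th root:
||f||_2 = (182.6705)^(1/2) = 13.515565


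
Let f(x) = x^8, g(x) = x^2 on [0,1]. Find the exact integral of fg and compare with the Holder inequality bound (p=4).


Step 1: Exact integral of f*g = integral(x^10, 0, 1) = 1/11
     = 0.090909
Step 2: Holder bound with p=4, q=1.333333:
  ||f||_p = (integral x^32 dx)^(1/4) = (1/33)^(1/4) = 0.417226
  ||g||_q = (integral x^2.666667 dx)^(1/1.333333) = (1/3.666667)^(1/1.333333) = 0.377395
Step 3: Holder bound = ||f||_p * ||g||_q = 0.417226 * 0.377395 = 0.157459
Verification: 0.090909 <= 0.157459 (Holder holds)


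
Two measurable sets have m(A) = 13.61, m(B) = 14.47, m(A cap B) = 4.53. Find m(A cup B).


By inclusion-exclusion: m(A u B) = m(A) + m(B) - m(A n B)
= 13.61 + 14.47 - 4.53
= 23.55


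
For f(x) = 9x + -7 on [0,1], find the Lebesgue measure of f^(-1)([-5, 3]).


f^(-1)([-5, 3]) = {x : -5 <= 9x + -7 <= 3}
Solving: (-5 - -7)/9 <= x <= (3 - -7)/9
= [0.222222, 1.111111]
Intersecting with [0,1]: [0.222222, 1]
Measure = 1 - 0.222222 = 0.777778


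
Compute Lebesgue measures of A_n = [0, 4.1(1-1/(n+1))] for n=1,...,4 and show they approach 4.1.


By continuity of measure from below: if A_n increases to A, then m(A_n) -> m(A).
Here A = [0, 4.1], so m(A) = 4.1
Step 1: a_1 = 4.1*(1 - 1/2) = 2.05, m(A_1) = 2.05
Step 2: a_2 = 4.1*(1 - 1/3) = 2.7333, m(A_2) = 2.7333
Step 3: a_3 = 4.1*(1 - 1/4) = 3.075, m(A_3) = 3.075
Step 4: a_4 = 4.1*(1 - 1/5) = 3.28, m(A_4) = 3.28
Limit: m(A_n) -> m([0,4.1]) = 4.1


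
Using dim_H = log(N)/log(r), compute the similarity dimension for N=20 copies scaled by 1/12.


For a self-similar set with N copies scaled by 1/r:
dim_H = log(N)/log(r) = log(20)/log(12)
= 2.995732/2.484907
= 1.205571


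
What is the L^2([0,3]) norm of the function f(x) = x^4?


Step 1: ||f||_2 = (integral_0^3 |x^4|^2 dx)^(1/2)
     = (integral_0^3 x^8 dx)^(1/2)
Step 2: integral_0^3 x^8 dx = [x^9/(9)] from 0 to 3 = 3^9/9
     = 19683/9 = 2187
Step 3: ||f||_2 = (2187)^(1/2) = 46.765372


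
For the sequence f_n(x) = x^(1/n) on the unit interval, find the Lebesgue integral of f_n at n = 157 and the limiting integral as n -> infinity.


At n = 157: f_157(x) = x^(1/157).
Step 1: integral(x^(1/157), 0, 1) = [x^(1/157+1) / (1/157+1)] from 0 to 1
     = 1 / (1/157 + 1) = 1 / ((157+1)/157) = 157/(157+1)
     = 157/158 = 0.993671
Step 2: As n -> infinity, f_n(x) = x^(1/n) -> 1 for x in (0,1], and f_n is increasing in n.
By MCT, lim_n integral(f_n) = integral(lim_n f_n) = integral(1, 0, 1) = 1.
Step 3: Verify convergence: 157/158 = 0.993671 -> 1


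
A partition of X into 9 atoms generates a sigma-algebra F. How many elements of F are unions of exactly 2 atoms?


Each element of F is a union of some subset of the 9 atoms.
Elements that are unions of exactly 2 atoms correspond to 2-element subsets of the 9 atoms.
Count = C(9, 2) = 9! / (2! * 7!) = 36.


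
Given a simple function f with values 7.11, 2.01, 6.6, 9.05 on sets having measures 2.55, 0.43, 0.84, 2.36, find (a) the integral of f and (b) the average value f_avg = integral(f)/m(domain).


Step 1: Integral = sum(value_i * measure_i)
= 7.11*2.55 + 2.01*0.43 + 6.6*0.84 + 9.05*2.36
= 18.1305 + 0.8643 + 5.544 + 21.358
= 45.8968
Step 2: Total measure of domain = 2.55 + 0.43 + 0.84 + 2.36 = 6.18
Step 3: Average value = 45.8968 / 6.18 = 7.426667


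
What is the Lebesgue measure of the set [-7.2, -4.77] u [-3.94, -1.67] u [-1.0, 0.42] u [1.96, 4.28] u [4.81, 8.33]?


For pairwise disjoint intervals, m(union) = sum of lengths.
= (-4.77 - -7.2) + (-1.67 - -3.94) + (0.42 - -1.0) + (4.28 - 1.96) + (8.33 - 4.81)
= 2.43 + 2.27 + 1.42 + 2.32 + 3.52
= 11.96


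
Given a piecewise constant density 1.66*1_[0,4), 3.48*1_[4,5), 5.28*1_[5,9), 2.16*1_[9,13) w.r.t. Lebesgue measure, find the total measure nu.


Integrate each piece of the Radon-Nikodym derivative:
Step 1: integral_0^4 1.66 dx = 1.66*(4-0) = 1.66*4 = 6.64
Step 2: integral_4^5 3.48 dx = 3.48*(5-4) = 3.48*1 = 3.48
Step 3: integral_5^9 5.28 dx = 5.28*(9-5) = 5.28*4 = 21.12
Step 4: integral_9^13 2.16 dx = 2.16*(13-9) = 2.16*4 = 8.64
Total: 6.64 + 3.48 + 21.12 + 8.64 = 39.88


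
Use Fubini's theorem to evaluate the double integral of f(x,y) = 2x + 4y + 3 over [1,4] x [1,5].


By Fubini, integrate in x first, then y.
Step 1: Fix y, integrate over x in [1,4]:
  integral(2x + 4y + 3, x=1..4)
  = 2*(4^2 - 1^2)/2 + (4y + 3)*(4 - 1)
  = 15 + (4y + 3)*3
  = 15 + 12y + 9
  = 24 + 12y
Step 2: Integrate over y in [1,5]:
  integral(24 + 12y, y=1..5)
  = 24*4 + 12*(5^2 - 1^2)/2
  = 96 + 144
  = 240


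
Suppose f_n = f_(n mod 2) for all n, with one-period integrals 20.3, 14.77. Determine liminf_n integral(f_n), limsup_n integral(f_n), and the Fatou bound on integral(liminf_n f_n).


The sequence (integral(f_n)) is periodic with period 2, repeating the values 20.3, 14.77 indefinitely.
Step 1: For a periodic sequence, every tail (a_m, a_(m+1), ...) contains all 2 period values infinitely often.
Step 2: Hence inf of every tail = min of the period values = min(20.3, 14.77) = 14.77.
        liminf_n integral(f_n) = sup over m of (inf of tail from m) = 14.77.
Step 3: Similarly sup of every tail = max of the period values = 20.3.
        limsup_n integral(f_n) = 20.3.
Step 4: Fatou's lemma: integral(liminf_n f_n) <= liminf_n integral(f_n) = 14.77.
        So the integral of the pointwise liminf is at most 14.77.


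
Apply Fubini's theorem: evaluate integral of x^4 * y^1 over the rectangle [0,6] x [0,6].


By Fubini's theorem, the double integral factors as a product of single integrals:
Step 1: integral_0^6 x^4 dx = [x^5/5] from 0 to 6
     = 6^5/5 = 1555.2
Step 2: integral_0^6 y^1 dy = [y^2/2] from 0 to 6
     = 6^2/2 = 18
Step 3: Double integral = 1555.2 * 18 = 27993.6


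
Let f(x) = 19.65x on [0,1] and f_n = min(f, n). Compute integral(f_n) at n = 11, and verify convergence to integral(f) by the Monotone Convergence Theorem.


f(x) = 19.65x on [0,1]; f_n(x) = min(19.65x, n). At n = 11:
Step 1: f(x) reaches 11 at x = 11/19.65 = 0.559796
Step 2: integral(f_11) = integral(19.65x, 0, 0.559796) + integral(11, 0.559796, 1)
       = 19.65*0.559796^2/2 + 11*(1 - 0.559796)
       = 3.07888 + 4.842239
       = 7.92112
Step 3: As n -> infinity, f_n increases to f, so by MCT integral(f_n) -> integral(f) = 19.65/2 = 9.825.
Convergence: integral(f_11) = 7.92112 -> 9.825 as n -> infinity


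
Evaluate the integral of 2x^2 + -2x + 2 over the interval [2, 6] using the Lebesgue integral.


The Lebesgue integral of a Riemann-integrable function agrees with the Riemann integral.
Antiderivative F(x) = (2/3)x^3 + (-2/2)x^2 + 2x
F(6) = (2/3)*6^3 + (-2/2)*6^2 + 2*6
     = (2/3)*216 + (-2/2)*36 + 2*6
     = 144 + -36 + 12
     = 120
F(2) = 5.333333
Integral = F(6) - F(2) = 120 - 5.333333 = 114.666667


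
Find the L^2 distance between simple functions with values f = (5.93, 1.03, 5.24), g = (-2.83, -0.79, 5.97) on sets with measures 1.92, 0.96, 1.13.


Step 1: Compute differences f_i - g_i:
  5.93 - -2.83 = 8.76
  1.03 - -0.79 = 1.82
  5.24 - 5.97 = -0.73
Step 2: Compute |diff|^2 * measure for each set:
  |8.76|^2 * 1.92 = 76.7376 * 1.92 = 147.336192
  |1.82|^2 * 0.96 = 3.3124 * 0.96 = 3.179904
  |-0.73|^2 * 1.13 = 0.5329 * 1.13 = 0.602177
Step 3: Sum = 151.118273
Step 4: ||f-g||_2 = (151.118273)^(1/2) = 12.293017


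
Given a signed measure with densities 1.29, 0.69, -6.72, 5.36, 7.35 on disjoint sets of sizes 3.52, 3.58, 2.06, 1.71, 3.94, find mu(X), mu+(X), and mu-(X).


Step 1: Compute signed measure on each set:
  Set 1: 1.29 * 3.52 = 4.5408
  Set 2: 0.69 * 3.58 = 2.4702
  Set 3: -6.72 * 2.06 = -13.8432
  Set 4: 5.36 * 1.71 = 9.1656
  Set 5: 7.35 * 3.94 = 28.959
Step 2: Total signed measure = (4.5408) + (2.4702) + (-13.8432) + (9.1656) + (28.959)
     = 31.2924
Step 3: Positive part mu+(X) = sum of positive contributions = 45.1356
Step 4: Negative part mu-(X) = |sum of negative contributions| = 13.8432


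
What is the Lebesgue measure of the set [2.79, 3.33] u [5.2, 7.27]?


For pairwise disjoint intervals, m(union) = sum of lengths.
= (3.33 - 2.79) + (7.27 - 5.2)
= 0.54 + 2.07
= 2.61


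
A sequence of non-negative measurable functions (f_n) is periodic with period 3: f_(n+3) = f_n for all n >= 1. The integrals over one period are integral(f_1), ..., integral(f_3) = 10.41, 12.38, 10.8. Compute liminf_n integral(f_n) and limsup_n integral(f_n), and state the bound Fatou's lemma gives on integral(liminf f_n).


The sequence (integral(f_n)) is periodic with period 3, repeating the values 10.41, 12.38, 10.8 indefinitely.
Step 1: For a periodic sequence, every tail (a_m, a_(m+1), ...) contains all 3 period values infinitely often.
Step 2: Hence inf of every tail = min of the period values = min(10.41, 12.38, 10.8) = 10.41.
        liminf_n integral(f_n) = sup over m of (inf of tail from m) = 10.41.
Step 3: Similarly sup of every tail = max of the period values = 12.38.
        limsup_n integral(f_n) = 12.38.
Step 4: Fatou's lemma: integral(liminf_n f_n) <= liminf_n integral(f_n) = 10.41.
        So the integral of the pointwise liminf is at most 10.41.


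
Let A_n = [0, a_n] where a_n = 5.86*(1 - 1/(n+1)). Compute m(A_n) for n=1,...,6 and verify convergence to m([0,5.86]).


By continuity of measure from below: if A_n increases to A, then m(A_n) -> m(A).
Here A = [0, 5.86], so m(A) = 5.86
Step 1: a_1 = 5.86*(1 - 1/2) = 2.93, m(A_1) = 2.93
Step 2: a_2 = 5.86*(1 - 1/3) = 3.9067, m(A_2) = 3.9067
Step 3: a_3 = 5.86*(1 - 1/4) = 4.395, m(A_3) = 4.395
Step 4: a_4 = 5.86*(1 - 1/5) = 4.688, m(A_4) = 4.688
Step 5: a_5 = 5.86*(1 - 1/6) = 4.8833, m(A_5) = 4.8833
Step 6: a_6 = 5.86*(1 - 1/7) = 5.0229, m(A_6) = 5.0229
Limit: m(A_n) -> m([0,5.86]) = 5.86


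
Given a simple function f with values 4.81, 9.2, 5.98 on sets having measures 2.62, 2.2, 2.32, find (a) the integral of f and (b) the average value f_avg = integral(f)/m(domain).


Step 1: Integral = sum(value_i * measure_i)
= 4.81*2.62 + 9.2*2.2 + 5.98*2.32
= 12.6022 + 20.24 + 13.8736
= 46.7158
Step 2: Total measure of domain = 2.62 + 2.2 + 2.32 = 7.14
Step 3: Average value = 46.7158 / 7.14 = 6.542829


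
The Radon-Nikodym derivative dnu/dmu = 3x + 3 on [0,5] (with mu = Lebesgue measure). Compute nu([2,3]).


nu(A) = integral_A (dnu/dmu) dmu = integral_2^3 (3x + 3) dx
Step 1: Antiderivative F(x) = (3/2)x^2 + 3x
Step 2: F(3) = (3/2)*3^2 + 3*3 = 13.5 + 9 = 22.5
Step 3: F(2) = (3/2)*2^2 + 3*2 = 6 + 6 = 12
Step 4: nu([2,3]) = F(3) - F(2) = 22.5 - 12 = 10.5


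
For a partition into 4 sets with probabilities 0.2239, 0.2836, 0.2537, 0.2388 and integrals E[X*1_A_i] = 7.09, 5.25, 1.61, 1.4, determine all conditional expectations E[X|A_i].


For each cell A_i: E[X|A_i] = E[X*1_A_i] / P(A_i)
Step 1: E[X|A_1] = 7.09 / 0.2239 = 31.665922
Step 2: E[X|A_2] = 5.25 / 0.2836 = 18.511989
Step 3: E[X|A_3] = 1.61 / 0.2537 = 6.346078
Step 4: E[X|A_4] = 1.4 / 0.2388 = 5.862647
Verification: E[X] = sum E[X*1_A_i] = 7.09 + 5.25 + 1.61 + 1.4 = 15.35


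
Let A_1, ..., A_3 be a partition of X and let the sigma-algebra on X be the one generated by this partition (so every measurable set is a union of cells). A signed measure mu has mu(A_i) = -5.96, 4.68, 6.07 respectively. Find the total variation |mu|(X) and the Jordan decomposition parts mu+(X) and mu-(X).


Step 1: Every measurable set is a union of atoms (the cells / points), so a Hahn decomposition is
  obtained by grouping atoms by sign: P = union of atoms with mu > 0, N = union of the remaining atoms.
  Atoms in P (indices): 2, 3;  atoms in N (indices): 1
  Positive values: 4.68, 6.07
  Negative values: -5.96
Step 2: mu+(X) = mu(P) = sum of positive atom values = 10.75
Step 3: mu-(X) = -mu(N) = sum of |negative atom values| = 5.96
Step 4: |mu|(X) = mu+(X) + mu-(X) = 10.75 + 5.96 = 16.71


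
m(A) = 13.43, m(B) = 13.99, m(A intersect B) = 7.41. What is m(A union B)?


By inclusion-exclusion: m(A u B) = m(A) + m(B) - m(A n B)
= 13.43 + 13.99 - 7.41
= 20.01


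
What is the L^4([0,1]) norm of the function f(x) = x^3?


Step 1: ||f||_4 = (integral_0^1 |x^3|^4 dx)^(1/4)
     = (integral_0^1 x^12 dx)^(1/4)
Step 2: integral_0^1 x^12 dx = [x^13/(13)] from 0 to 1 = 1^13/13
     = 1/13 = 0.076923
Step 3: ||f||_4 = (0.076923)^(1/4) = 0.52664


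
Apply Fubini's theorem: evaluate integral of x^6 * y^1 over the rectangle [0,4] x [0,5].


By Fubini's theorem, the double integral factors as a product of single integrals:
Step 1: integral_0^4 x^6 dx = [x^7/7] from 0 to 4
     = 4^7/7 = 2340.571429
Step 2: integral_0^5 y^1 dy = [y^2/2] from 0 to 5
     = 5^2/2 = 12.5
Step 3: Double integral = 2340.571429 * 12.5 = 29257.142857


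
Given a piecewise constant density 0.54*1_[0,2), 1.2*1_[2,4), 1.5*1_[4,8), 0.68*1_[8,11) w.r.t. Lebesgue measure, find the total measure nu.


Integrate each piece of the Radon-Nikodym derivative:
Step 1: integral_0^2 0.54 dx = 0.54*(2-0) = 0.54*2 = 1.08
Step 2: integral_2^4 1.2 dx = 1.2*(4-2) = 1.2*2 = 2.4
Step 3: integral_4^8 1.5 dx = 1.5*(8-4) = 1.5*4 = 6
Step 4: integral_8^11 0.68 dx = 0.68*(11-8) = 0.68*3 = 2.04
Total: 1.08 + 2.4 + 6 + 2.04 = 11.52


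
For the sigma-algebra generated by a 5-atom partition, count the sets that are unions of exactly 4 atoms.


Each element of F is a union of some subset of the 5 atoms.
Elements that are unions of exactly 4 atoms correspond to 4-element subsets of the 5 atoms.
Count = C(5, 4) = 5! / (4! * 1!) = 5.


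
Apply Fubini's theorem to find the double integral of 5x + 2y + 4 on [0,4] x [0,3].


By Fubini, integrate in x first, then y.
Step 1: Fix y, integrate over x in [0,4]:
  integral(5x + 2y + 4, x=0..4)
  = 5*(4^2 - 0^2)/2 + (2y + 4)*(4 - 0)
  = 40 + (2y + 4)*4
  = 40 + 8y + 16
  = 56 + 8y
Step 2: Integrate over y in [0,3]:
  integral(56 + 8y, y=0..3)
  = 56*3 + 8*(3^2 - 0^2)/2
  = 168 + 36
  = 204


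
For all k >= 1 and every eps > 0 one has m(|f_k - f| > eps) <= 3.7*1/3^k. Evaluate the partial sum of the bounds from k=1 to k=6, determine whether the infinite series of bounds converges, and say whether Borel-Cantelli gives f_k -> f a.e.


Step 1: List the terms 3.7*1/3^k for k = 1 to 6:
  k=1: 1.233333
  k=2: 0.411111
  k=3: 0.137037
  k=4: 0.045679
  k=5: 0.015226
  k=6: 0.005075
Step 2: Partial sum = 1.233333 + 0.411111 + 0.137037 + 0.045679 + 0.015226 + 0.005075
     = 1.847462
Step 3: The full series sum_(k>=1) 3.7*1/3^k converges (geometric series with ratio 1/3 < 1; a constant multiple of a convergent series converges).
Step 4: Fix eps > 0. Since sum_k m(|f_k - f| > eps) < infinity, the Borel-Cantelli lemma gives
        m(limsup_k {|f_k - f| > eps}) = 0, i.e. for a.e. x, |f_k(x) - f(x)| <= eps for all large k.
        Applying this with eps = 1/j for j = 1, 2, ... and intersecting the countably many full-measure sets,
        for a.e. x we get limsup_k |f_k(x) - f(x)| <= 1/j for every j, hence f_k -> f almost everywhere.
Conclusion: series converges; Borel-Cantelli yields f_k -> f a.e.


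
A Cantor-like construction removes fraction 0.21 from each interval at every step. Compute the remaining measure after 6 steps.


Step 1: At each step, fraction remaining = 1 - 0.21 = 0.79
Step 2: After 6 steps, measure = (0.79)^6
Step 3: Computing the power step by step:
  After step 1: 0.79
  After step 2: 0.6241
  After step 3: 0.493039
  After step 4: 0.389501
  After step 5: 0.307706
  ...
Result = 0.243087


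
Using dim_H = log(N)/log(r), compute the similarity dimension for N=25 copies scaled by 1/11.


For a self-similar set with N copies scaled by 1/r:
dim_H = log(N)/log(r) = log(25)/log(11)
= 3.218876/2.397895
= 1.342375


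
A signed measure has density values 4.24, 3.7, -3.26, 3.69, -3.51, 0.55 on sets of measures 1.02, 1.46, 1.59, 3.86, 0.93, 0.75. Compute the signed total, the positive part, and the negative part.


Step 1: Compute signed measure on each set:
  Set 1: 4.24 * 1.02 = 4.3248
  Set 2: 3.7 * 1.46 = 5.402
  Set 3: -3.26 * 1.59 = -5.1834
  Set 4: 3.69 * 3.86 = 14.2434
  Set 5: -3.51 * 0.93 = -3.2643
  Set 6: 0.55 * 0.75 = 0.4125
Step 2: Total signed measure = (4.3248) + (5.402) + (-5.1834) + (14.2434) + (-3.2643) + (0.4125)
     = 15.935
Step 3: Positive part mu+(X) = sum of positive contributions = 24.3827
Step 4: Negative part mu-(X) = |sum of negative contributions| = 8.4477


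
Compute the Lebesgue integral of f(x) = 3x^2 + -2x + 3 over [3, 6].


The Lebesgue integral of a Riemann-integrable function agrees with the Riemann integral.
Antiderivative F(x) = (3/3)x^3 + (-2/2)x^2 + 3x
F(6) = (3/3)*6^3 + (-2/2)*6^2 + 3*6
     = (3/3)*216 + (-2/2)*36 + 3*6
     = 216 + -36 + 18
     = 198
F(3) = 27
Integral = F(6) - F(3) = 198 - 27 = 171


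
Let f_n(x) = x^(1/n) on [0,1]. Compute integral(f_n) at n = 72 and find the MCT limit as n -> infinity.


At n = 72: f_72(x) = x^(1/72).
Step 1: integral(x^(1/72), 0, 1) = [x^(1/72+1) / (1/72+1)] from 0 to 1
     = 1 / (1/72 + 1) = 1 / ((72+1)/72) = 72/(72+1)
     = 72/73 = 0.986301
Step 2: As n -> infinity, f_n(x) = x^(1/n) -> 1 for x in (0,1], and f_n is increasing in n.
By MCT, lim_n integral(f_n) = integral(lim_n f_n) = integral(1, 0, 1) = 1.
Step 3: Verify convergence: 72/73 = 0.986301 -> 1


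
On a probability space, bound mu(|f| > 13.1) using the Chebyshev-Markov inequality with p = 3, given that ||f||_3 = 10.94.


Chebyshev/Markov inequality: mu(|f| > eps) <= (||f||_p / eps)^p
Step 1: ||f||_3 / eps = 10.94 / 13.1 = 0.835115
Step 2: Raise to power p = 3:
  (0.835115)^3 = 0.582422
Step 3: Therefore mu(|f| > 13.1) <= 0.582422


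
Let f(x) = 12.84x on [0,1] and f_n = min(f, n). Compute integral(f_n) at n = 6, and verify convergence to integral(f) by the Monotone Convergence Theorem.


f(x) = 12.84x on [0,1]; f_n(x) = min(12.84x, n). At n = 6:
Step 1: f(x) reaches 6 at x = 6/12.84 = 0.46729
Step 2: integral(f_6) = integral(12.84x, 0, 0.46729) + integral(6, 0.46729, 1)
       = 12.84*0.46729^2/2 + 6*(1 - 0.46729)
       = 1.401869 + 3.196262
       = 4.598131
Step 3: As n -> infinity, f_n increases to f, so by MCT integral(f_n) -> integral(f) = 12.84/2 = 6.42.
Convergence: integral(f_6) = 4.598131 -> 6.42 as n -> infinity


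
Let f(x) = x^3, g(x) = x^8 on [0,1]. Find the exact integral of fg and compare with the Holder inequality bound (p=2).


Step 1: Exact integral of f*g = integral(x^11, 0, 1) = 1/12
     = 0.083333
Step 2: Holder bound with p=2, q=2:
  ||f||_p = (integral x^6 dx)^(1/2) = (1/7)^(1/2) = 0.377964
  ||g||_q = (integral x^16 dx)^(1/2) = (1/17)^(1/2) = 0.242536
Step 3: Holder bound = ||f||_p * ||g||_q = 0.377964 * 0.242536 = 0.09167
Verification: 0.083333 <= 0.09167 (Holder holds)


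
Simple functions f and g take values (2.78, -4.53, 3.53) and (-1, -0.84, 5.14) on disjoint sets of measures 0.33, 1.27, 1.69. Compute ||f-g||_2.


Step 1: Compute differences f_i - g_i:
  2.78 - -1 = 3.78
  -4.53 - -0.84 = -3.69
  3.53 - 5.14 = -1.61
Step 2: Compute |diff|^2 * measure for each set:
  |3.78|^2 * 0.33 = 14.2884 * 0.33 = 4.715172
  |-3.69|^2 * 1.27 = 13.6161 * 1.27 = 17.292447
  |-1.61|^2 * 1.69 = 2.5921 * 1.69 = 4.380649
Step 3: Sum = 26.388268
Step 4: ||f-g||_2 = (26.388268)^(1/2) = 5.136951


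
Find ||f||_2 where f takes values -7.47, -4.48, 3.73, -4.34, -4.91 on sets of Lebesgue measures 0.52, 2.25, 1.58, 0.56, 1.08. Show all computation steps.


Step 1: Compute |f_i|^2 for each value:
  |-7.47|^2 = 55.8009
  |-4.48|^2 = 20.0704
  |3.73|^2 = 13.9129
  |-4.34|^2 = 18.8356
  |-4.91|^2 = 24.1081
Step 2: Multiply by measures and sum:
  55.8009 * 0.52 = 29.016468
  20.0704 * 2.25 = 45.1584
  13.9129 * 1.58 = 21.982382
  18.8356 * 0.56 = 10.547936
  24.1081 * 1.08 = 26.036748
Sum = 29.016468 + 45.1584 + 21.982382 + 10.547936 + 26.036748 = 132.741934
Step 3: Take the p-th root:
||f||_2 = (132.741934)^(1/2) = 11.521369


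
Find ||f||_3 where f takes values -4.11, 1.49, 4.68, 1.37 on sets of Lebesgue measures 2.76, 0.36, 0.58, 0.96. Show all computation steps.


Step 1: Compute |f_i|^3 for each value:
  |-4.11|^3 = 69.426531
  |1.49|^3 = 3.307949
  |4.68|^3 = 102.503232
  |1.37|^3 = 2.571353
Step 2: Multiply by measures and sum:
  69.426531 * 2.76 = 191.617226
  3.307949 * 0.36 = 1.190862
  102.503232 * 0.58 = 59.451875
  2.571353 * 0.96 = 2.468499
Sum = 191.617226 + 1.190862 + 59.451875 + 2.468499 = 254.728461
Step 3: Take the p-th root:
||f||_3 = (254.728461)^(1/3) = 6.339074


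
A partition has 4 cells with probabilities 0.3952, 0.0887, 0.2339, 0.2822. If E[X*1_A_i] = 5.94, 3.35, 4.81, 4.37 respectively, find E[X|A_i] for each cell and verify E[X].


For each cell A_i: E[X|A_i] = E[X*1_A_i] / P(A_i)
Step 1: E[X|A_1] = 5.94 / 0.3952 = 15.030364
Step 2: E[X|A_2] = 3.35 / 0.0887 = 37.767756
Step 3: E[X|A_3] = 4.81 / 0.2339 = 20.564344
Step 4: E[X|A_4] = 4.37 / 0.2822 = 15.485471
Verification: E[X] = sum E[X*1_A_i] = 5.94 + 3.35 + 4.81 + 4.37 = 18.47


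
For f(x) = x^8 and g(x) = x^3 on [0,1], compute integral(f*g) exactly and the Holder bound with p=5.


Step 1: Exact integral of f*g = integral(x^11, 0, 1) = 1/12
     = 0.083333
Step 2: Holder bound with p=5, q=1.25:
  ||f||_p = (integral x^40 dx)^(1/5) = (1/41)^(1/5) = 0.475821
  ||g||_q = (integral x^3.75 dx)^(1/1.25) = (1/4.75)^(1/1.25) = 0.287505
Step 3: Holder bound = ||f||_p * ||g||_q = 0.475821 * 0.287505 = 0.136801
Verification: 0.083333 <= 0.136801 (Holder holds)


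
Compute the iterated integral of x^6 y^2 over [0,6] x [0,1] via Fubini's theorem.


By Fubini's theorem, the double integral factors as a product of single integrals:
Step 1: integral_0^6 x^6 dx = [x^7/7] from 0 to 6
     = 6^7/7 = 39990.857143
Step 2: integral_0^1 y^2 dy = [y^3/3] from 0 to 1
     = 1^3/3 = 0.333333
Step 3: Double integral = 39990.857143 * 0.333333 = 13330.285714


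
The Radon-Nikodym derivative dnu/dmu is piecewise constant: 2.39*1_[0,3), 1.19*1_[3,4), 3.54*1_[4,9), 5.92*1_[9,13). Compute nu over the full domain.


Integrate each piece of the Radon-Nikodym derivative:
Step 1: integral_0^3 2.39 dx = 2.39*(3-0) = 2.39*3 = 7.17
Step 2: integral_3^4 1.19 dx = 1.19*(4-3) = 1.19*1 = 1.19
Step 3: integral_4^9 3.54 dx = 3.54*(9-4) = 3.54*5 = 17.7
Step 4: integral_9^13 5.92 dx = 5.92*(13-9) = 5.92*4 = 23.68
Total: 7.17 + 1.19 + 17.7 + 23.68 = 49.74


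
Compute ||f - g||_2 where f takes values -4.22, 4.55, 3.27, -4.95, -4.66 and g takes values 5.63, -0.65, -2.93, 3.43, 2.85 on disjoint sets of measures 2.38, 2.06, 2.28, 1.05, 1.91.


Step 1: Compute differences f_i - g_i:
  -4.22 - 5.63 = -9.85
  4.55 - -0.65 = 5.2
  3.27 - -2.93 = 6.2
  -4.95 - 3.43 = -8.38
  -4.66 - 2.85 = -7.51
Step 2: Compute |diff|^2 * measure for each set:
  |-9.85|^2 * 2.38 = 97.0225 * 2.38 = 230.91355
  |5.2|^2 * 2.06 = 27.04 * 2.06 = 55.7024
  |6.2|^2 * 2.28 = 38.44 * 2.28 = 87.6432
  |-8.38|^2 * 1.05 = 70.2244 * 1.05 = 73.73562
  |-7.51|^2 * 1.91 = 56.4001 * 1.91 = 107.724191
Step 3: Sum = 555.718961
Step 4: ||f-g||_2 = (555.718961)^(1/2) = 23.573692


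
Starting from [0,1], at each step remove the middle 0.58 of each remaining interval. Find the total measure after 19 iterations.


Step 1: At each step, fraction remaining = 1 - 0.58 = 0.42
Step 2: After 19 steps, measure = (0.42)^19
Result = 6.946028e-08


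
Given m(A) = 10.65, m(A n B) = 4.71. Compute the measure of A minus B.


m(A \ B) = m(A) - m(A n B)
= 10.65 - 4.71
= 5.94


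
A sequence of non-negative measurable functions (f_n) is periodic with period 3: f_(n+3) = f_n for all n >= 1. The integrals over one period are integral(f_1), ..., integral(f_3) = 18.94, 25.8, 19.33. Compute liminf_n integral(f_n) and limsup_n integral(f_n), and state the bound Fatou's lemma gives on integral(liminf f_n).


The sequence (integral(f_n)) is periodic with period 3, repeating the values 18.94, 25.8, 19.33 indefinitely.
Step 1: For a periodic sequence, every tail (a_m, a_(m+1), ...) contains all 3 period values infinitely often.
Step 2: Hence inf of every tail = min of the period values = min(18.94, 25.8, 19.33) = 18.94.
        liminf_n integral(f_n) = sup over m of (inf of tail from m) = 18.94.
Step 3: Similarly sup of every tail = max of the period values = 25.8.
        limsup_n integral(f_n) = 25.8.
Step 4: Fatou's lemma: integral(liminf_n f_n) <= liminf_n integral(f_n) = 18.94.
        So the integral of the pointwise liminf is at most 18.94.


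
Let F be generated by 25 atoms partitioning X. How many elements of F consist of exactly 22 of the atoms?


Each element of F is a union of some subset of the 25 atoms.
Elements that are unions of exactly 22 atoms correspond to 22-element subsets of the 25 atoms.
Count = C(25, 22) = 25! / (22! * 3!) = 2300.


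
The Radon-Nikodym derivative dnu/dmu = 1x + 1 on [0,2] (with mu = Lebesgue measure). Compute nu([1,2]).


nu(A) = integral_A (dnu/dmu) dmu = integral_1^2 (1x + 1) dx
Step 1: Antiderivative F(x) = (1/2)x^2 + 1x
Step 2: F(2) = (1/2)*2^2 + 1*2 = 2 + 2 = 4
Step 3: F(1) = (1/2)*1^2 + 1*1 = 0.5 + 1 = 1.5
Step 4: nu([1,2]) = F(2) - F(1) = 4 - 1.5 = 2.5


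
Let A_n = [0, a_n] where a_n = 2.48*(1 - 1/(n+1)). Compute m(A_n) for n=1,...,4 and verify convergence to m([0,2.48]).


By continuity of measure from below: if A_n increases to A, then m(A_n) -> m(A).
Here A = [0, 2.48], so m(A) = 2.48
Step 1: a_1 = 2.48*(1 - 1/2) = 1.24, m(A_1) = 1.24
Step 2: a_2 = 2.48*(1 - 1/3) = 1.6533, m(A_2) = 1.6533
Step 3: a_3 = 2.48*(1 - 1/4) = 1.86, m(A_3) = 1.86
Step 4: a_4 = 2.48*(1 - 1/5) = 1.984, m(A_4) = 1.984
Limit: m(A_n) -> m([0,2.48]) = 2.48


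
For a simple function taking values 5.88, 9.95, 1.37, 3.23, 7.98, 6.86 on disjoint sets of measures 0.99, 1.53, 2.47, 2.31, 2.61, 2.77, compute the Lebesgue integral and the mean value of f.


Step 1: Integral = sum(value_i * measure_i)
= 5.88*0.99 + 9.95*1.53 + 1.37*2.47 + 3.23*2.31 + 7.98*2.61 + 6.86*2.77
= 5.8212 + 15.2235 + 3.3839 + 7.4613 + 20.8278 + 19.0022
= 71.7199
Step 2: Total measure of domain = 0.99 + 1.53 + 2.47 + 2.31 + 2.61 + 2.77 = 12.68
Step 3: Average value = 71.7199 / 12.68 = 5.656144


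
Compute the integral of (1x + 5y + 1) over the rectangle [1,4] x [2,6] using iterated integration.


By Fubini, integrate in x first, then y.
Step 1: Fix y, integrate over x in [1,4]:
  integral(1x + 5y + 1, x=1..4)
  = 1*(4^2 - 1^2)/2 + (5y + 1)*(4 - 1)
  = 7.5 + (5y + 1)*3
  = 7.5 + 15y + 3
  = 10.5 + 15y
Step 2: Integrate over y in [2,6]:
  integral(10.5 + 15y, y=2..6)
  = 10.5*4 + 15*(6^2 - 2^2)/2
  = 42 + 240
  = 282


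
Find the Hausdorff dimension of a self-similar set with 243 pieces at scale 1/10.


For a self-similar set with N copies scaled by 1/r:
dim_H = log(N)/log(r) = log(243)/log(10)
= 5.493061/2.302585
= 2.385606


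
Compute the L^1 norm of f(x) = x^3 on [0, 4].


Step 1: ||f||_1 = (integral_0^4 |x^3|^1 dx)^(1/1)
     = (integral_0^4 x^3 dx)^(1/1)
Step 2: integral_0^4 x^3 dx = [x^4/(4)] from 0 to 4 = 4^4/4
     = 256/4 = 64
Step 3: ||f||_1 = (64)^(1/1) = 64


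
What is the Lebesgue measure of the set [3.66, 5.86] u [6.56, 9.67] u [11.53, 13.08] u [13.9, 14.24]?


For pairwise disjoint intervals, m(union) = sum of lengths.
= (5.86 - 3.66) + (9.67 - 6.56) + (13.08 - 11.53) + (14.24 - 13.9)
= 2.2 + 3.11 + 1.55 + 0.34
= 7.2


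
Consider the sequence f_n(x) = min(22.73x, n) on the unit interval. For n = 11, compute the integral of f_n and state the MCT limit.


f(x) = 22.73x on [0,1]; f_n(x) = min(22.73x, n). At n = 11:
Step 1: f(x) reaches 11 at x = 11/22.73 = 0.483942
Step 2: integral(f_11) = integral(22.73x, 0, 0.483942) + integral(11, 0.483942, 1)
       = 22.73*0.483942^2/2 + 11*(1 - 0.483942)
       = 2.661681 + 5.676639
       = 8.338319
Step 3: As n -> infinity, f_n increases to f, so by MCT integral(f_n) -> integral(f) = 22.73/2 = 11.365.
Convergence: integral(f_11) = 8.338319 -> 11.365 as n -> infinity


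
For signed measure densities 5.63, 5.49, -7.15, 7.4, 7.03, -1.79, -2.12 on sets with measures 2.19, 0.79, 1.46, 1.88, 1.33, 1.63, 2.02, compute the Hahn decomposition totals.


Step 1: Compute signed measure on each set:
  Set 1: 5.63 * 2.19 = 12.3297
  Set 2: 5.49 * 0.79 = 4.3371
  Set 3: -7.15 * 1.46 = -10.439
  Set 4: 7.4 * 1.88 = 13.912
  Set 5: 7.03 * 1.33 = 9.3499
  Set 6: -1.79 * 1.63 = -2.9177
  Set 7: -2.12 * 2.02 = -4.2824
Step 2: Total signed measure = (12.3297) + (4.3371) + (-10.439) + (13.912) + (9.3499) + (-2.9177) + (-4.2824)
     = 22.2896
Step 3: Positive part mu+(X) = sum of positive contributions = 39.9287
Step 4: Negative part mu-(X) = |sum of negative contributions| = 17.6391


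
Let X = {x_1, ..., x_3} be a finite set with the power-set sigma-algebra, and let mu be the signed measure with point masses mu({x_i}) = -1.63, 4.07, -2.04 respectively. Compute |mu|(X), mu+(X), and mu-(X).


Step 1: Every measurable set is a union of atoms (the cells / points), so a Hahn decomposition is
  obtained by grouping atoms by sign: P = union of atoms with mu > 0, N = union of the remaining atoms.
  Atoms in P (indices): 2;  atoms in N (indices): 1, 3
  Positive values: 4.07
  Negative values: -1.63, -2.04
Step 2: mu+(X) = mu(P) = sum of positive atom values = 4.07
Step 3: mu-(X) = -mu(N) = sum of |negative atom values| = 3.67
Step 4: |mu|(X) = mu+(X) + mu-(X) = 4.07 + 3.67 = 7.74


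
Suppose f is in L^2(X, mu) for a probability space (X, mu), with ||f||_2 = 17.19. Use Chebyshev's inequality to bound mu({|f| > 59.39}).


Chebyshev/Markov inequality: mu(|f| > eps) <= (||f||_p / eps)^p
Step 1: ||f||_2 / eps = 17.19 / 59.39 = 0.289443
Step 2: Raise to power p = 2:
  (0.289443)^2 = 0.083777
Step 3: Therefore mu(|f| > 59.39) <= 0.083777


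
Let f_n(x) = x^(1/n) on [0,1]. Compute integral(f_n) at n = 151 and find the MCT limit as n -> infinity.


At n = 151: f_151(x) = x^(1/151).
Step 1: integral(x^(1/151), 0, 1) = [x^(1/151+1) / (1/151+1)] from 0 to 1
     = 1 / (1/151 + 1) = 1 / ((151+1)/151) = 151/(151+1)
     = 151/152 = 0.993421
Step 2: As n -> infinity, f_n(x) = x^(1/n) -> 1 for x in (0,1], and f_n is increasing in n.
By MCT, lim_n integral(f_n) = integral(lim_n f_n) = integral(1, 0, 1) = 1.
Step 3: Verify convergence: 151/152 = 0.993421 -> 1


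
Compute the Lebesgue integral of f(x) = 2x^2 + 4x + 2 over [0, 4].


The Lebesgue integral of a Riemann-integrable function agrees with the Riemann integral.
Antiderivative F(x) = (2/3)x^3 + (4/2)x^2 + 2x
F(4) = (2/3)*4^3 + (4/2)*4^2 + 2*4
     = (2/3)*64 + (4/2)*16 + 2*4
     = 42.666667 + 32 + 8
     = 82.666667
F(0) = 0.0
Integral = F(4) - F(0) = 82.666667 - 0.0 = 82.666667


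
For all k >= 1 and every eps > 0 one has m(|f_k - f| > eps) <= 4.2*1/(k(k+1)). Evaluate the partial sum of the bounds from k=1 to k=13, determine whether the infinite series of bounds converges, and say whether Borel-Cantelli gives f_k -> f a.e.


Step 1: List the terms 4.2*1/(k(k+1)) for k = 1 to 13:
  k=1: 2.1
  k=2: 0.7
  k=3: 0.35
  k=4: 0.21
  k=5: 0.14
  k=6: 0.1
  k=7: 0.075
  k=8: 0.058333
  k=9: 0.046667
  k=10: 0.038182
  k=11: 0.031818
  k=12: 0.026923
  k=13: 0.023077
Step 2: Partial sum = 2.1 + 0.7 + 0.35 + 0.21 + 0.14 + 0.1 + 0.075 + 0.058333 + 0.046667 + 0.038182 + 0.031818 + 0.026923 + 0.023077
     = 3.9
Step 3: The full series sum_(k>=1) 4.2*1/(k(k+1)) converges (telescoping series sum 1/(k(k+1)) = 1; a constant multiple of a convergent series converges).
Step 4: Fix eps > 0. Since sum_k m(|f_k - f| > eps) < infinity, the Borel-Cantelli lemma gives
        m(limsup_k {|f_k - f| > eps}) = 0, i.e. for a.e. x, |f_k(x) - f(x)| <= eps for all large k.
        Applying this with eps = 1/j for j = 1, 2, ... and intersecting the countably many full-measure sets,
        for a.e. x we get limsup_k |f_k(x) - f(x)| <= 1/j for every j, hence f_k -> f almost everywhere.
Conclusion: series converges; Borel-Cantelli yields f_k -> f a.e.


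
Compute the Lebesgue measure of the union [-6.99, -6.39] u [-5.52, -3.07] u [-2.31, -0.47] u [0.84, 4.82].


For pairwise disjoint intervals, m(union) = sum of lengths.
= (-6.39 - -6.99) + (-3.07 - -5.52) + (-0.47 - -2.31) + (4.82 - 0.84)
= 0.6 + 2.45 + 1.84 + 3.98
= 8.87


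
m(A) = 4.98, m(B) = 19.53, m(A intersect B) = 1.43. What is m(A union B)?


By inclusion-exclusion: m(A u B) = m(A) + m(B) - m(A n B)
= 4.98 + 19.53 - 1.43
= 23.08


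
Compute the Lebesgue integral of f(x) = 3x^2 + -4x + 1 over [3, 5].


The Lebesgue integral of a Riemann-integrable function agrees with the Riemann integral.
Antiderivative F(x) = (3/3)x^3 + (-4/2)x^2 + 1x
F(5) = (3/3)*5^3 + (-4/2)*5^2 + 1*5
     = (3/3)*125 + (-4/2)*25 + 1*5
     = 125 + -50 + 5
     = 80
F(3) = 12
Integral = F(5) - F(3) = 80 - 12 = 68


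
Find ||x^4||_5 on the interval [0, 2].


Step 1: ||f||_5 = (integral_0^2 |x^4|^5 dx)^(1/5)
     = (integral_0^2 x^20 dx)^(1/5)
Step 2: integral_0^2 x^20 dx = [x^21/(21)] from 0 to 2 = 2^21/21
     = 2097152/21 = 99864.380952
Step 3: ||f||_5 = (99864.380952)^(1/5) = 9.997286


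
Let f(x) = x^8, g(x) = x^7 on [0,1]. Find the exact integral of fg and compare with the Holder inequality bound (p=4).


Step 1: Exact integral of f*g = integral(x^15, 0, 1) = 1/16
     = 0.0625
Step 2: Holder bound with p=4, q=1.333333:
  ||f||_p = (integral x^32 dx)^(1/4) = (1/33)^(1/4) = 0.417226
  ||g||_q = (integral x^9.333333 dx)^(1/1.333333) = (1/10.333333)^(1/1.333333) = 0.173508
Step 3: Holder bound = ||f||_p * ||g||_q = 0.417226 * 0.173508 = 0.072392
Verification: 0.0625 <= 0.072392 (Holder holds)


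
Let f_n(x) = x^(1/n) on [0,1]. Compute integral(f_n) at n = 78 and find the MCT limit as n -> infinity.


At n = 78: f_78(x) = x^(1/78).
Step 1: integral(x^(1/78), 0, 1) = [x^(1/78+1) / (1/78+1)] from 0 to 1
     = 1 / (1/78 + 1) = 1 / ((78+1)/78) = 78/(78+1)
     = 78/79 = 0.987342
Step 2: As n -> infinity, f_n(x) = x^(1/n) -> 1 for x in (0,1], and f_n is increasing in n.
By MCT, lim_n integral(f_n) = integral(lim_n f_n) = integral(1, 0, 1) = 1.
Step 3: Verify convergence: 78/79 = 0.987342 -> 1


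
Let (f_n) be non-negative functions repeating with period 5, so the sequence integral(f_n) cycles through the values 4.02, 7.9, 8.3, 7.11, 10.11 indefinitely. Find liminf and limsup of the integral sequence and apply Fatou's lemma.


The sequence (integral(f_n)) is periodic with period 5, repeating the values 4.02, 7.9, 8.3, 7.11, 10.11 indefinitely.
Step 1: For a periodic sequence, every tail (a_m, a_(m+1), ...) contains all 5 period values infinitely often.
Step 2: Hence inf of every tail = min of the period values = min(4.02, 7.9, 8.3, 7.11, 10.11) = 4.02.
        liminf_n integral(f_n) = sup over m of (inf of tail from m) = 4.02.
Step 3: Similarly sup of every tail = max of the period values = 10.11.
        limsup_n integral(f_n) = 10.11.
Step 4: Fatou's lemma: integral(liminf_n f_n) <= liminf_n integral(f_n) = 4.02.
        So the integral of the pointwise liminf is at most 4.02.
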